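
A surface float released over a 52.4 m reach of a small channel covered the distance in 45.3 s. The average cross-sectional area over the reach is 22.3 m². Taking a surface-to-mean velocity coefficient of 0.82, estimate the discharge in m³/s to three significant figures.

v_surface = L / t̄ = 52.4 / 45.3 = 1.157 m/s
v_mean = 0.82 × 1.157 = 0.9485 m/s
Q = A × v_mean = 22.3 × 0.9485 = 21.15 m³/s

21.2 m³/s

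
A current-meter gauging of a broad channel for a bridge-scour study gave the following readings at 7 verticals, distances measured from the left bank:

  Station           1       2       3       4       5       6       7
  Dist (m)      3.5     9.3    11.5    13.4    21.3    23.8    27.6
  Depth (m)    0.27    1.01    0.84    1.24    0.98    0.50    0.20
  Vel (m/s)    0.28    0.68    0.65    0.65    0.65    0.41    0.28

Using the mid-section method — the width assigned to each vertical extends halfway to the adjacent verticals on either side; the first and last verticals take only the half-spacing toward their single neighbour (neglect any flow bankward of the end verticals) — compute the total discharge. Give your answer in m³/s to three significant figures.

12.1 m³/s

w_1 = (9.3 − 3.5)/2 = 2.9 m; q_1 = 0.28 × 0.27 × 2.9 = 0.2192 m³/s
w_2 = (11.5 − 3.5)/2 = 4 m; q_2 = 0.68 × 1.01 × 4 = 2.747 m³/s
w_3 = (13.4 − 9.3)/2 = 2.05 m; q_3 = 0.65 × 0.84 × 2.05 = 1.119 m³/s
w_4 = (21.3 − 11.5)/2 = 4.9 m; q_4 = 0.65 × 1.24 × 4.9 = 3.949 m³/s
w_5 = (23.8 − 13.4)/2 = 5.2 m; q_5 = 0.65 × 0.98 × 5.2 = 3.312 m³/s
w_6 = (27.6 − 21.3)/2 = 3.15 m; q_6 = 0.41 × 0.50 × 3.15 = 0.6458 m³/s
w_7 = (27.6 − 23.8)/2 = 1.9 m; q_7 = 0.28 × 0.20 × 1.9 = 0.1064 m³/s
Q = Σ qᵢ = 12.10 m³/s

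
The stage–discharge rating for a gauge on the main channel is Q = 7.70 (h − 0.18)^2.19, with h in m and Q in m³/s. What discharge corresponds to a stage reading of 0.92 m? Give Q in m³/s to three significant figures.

Q = 7.70 × (0.92 − 0.18)^2.19 = 7.70 × 0.74^2.19 = 3.982 m³/s

3.98 m³/s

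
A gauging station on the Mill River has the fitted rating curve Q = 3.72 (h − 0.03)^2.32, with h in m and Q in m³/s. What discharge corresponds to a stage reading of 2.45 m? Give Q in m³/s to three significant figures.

28.9 m³/s

Q = 3.72 × (2.45 − 0.03)^2.32 = 3.72 × 2.42^2.32 = 28.91 m³/s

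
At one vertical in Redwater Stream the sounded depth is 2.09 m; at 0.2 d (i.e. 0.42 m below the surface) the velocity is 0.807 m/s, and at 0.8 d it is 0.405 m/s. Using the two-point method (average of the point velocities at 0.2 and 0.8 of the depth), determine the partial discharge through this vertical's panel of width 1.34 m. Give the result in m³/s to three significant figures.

v̄ = (0.807 + 0.405) / 2 = 0.6060 m/s
q = v̄ × d × w = 0.6060 × 2.09 × 1.34 = 1.697 m³/s

1.70 m³/s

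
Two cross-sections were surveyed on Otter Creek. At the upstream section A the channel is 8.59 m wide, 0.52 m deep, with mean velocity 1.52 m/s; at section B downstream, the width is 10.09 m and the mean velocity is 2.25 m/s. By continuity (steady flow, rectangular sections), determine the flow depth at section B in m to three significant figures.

0.299 m

Q = A₁V₁ = (8.59×0.52) × 1.52 = 6.790 m³/s
d₂ = Q/(b₂ V₂) = 6.790/(10.09×2.25) = 0.2991 m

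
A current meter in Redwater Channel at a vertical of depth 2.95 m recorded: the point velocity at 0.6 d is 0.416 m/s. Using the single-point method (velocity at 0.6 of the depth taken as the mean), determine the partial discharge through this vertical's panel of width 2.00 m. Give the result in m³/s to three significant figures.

v̄ = v₀.₆ = 0.416 m/s
q = v̄ × d × w = 0.4160 × 2.95 × 2.00 = 2.454 m³/s

2.45 m³/s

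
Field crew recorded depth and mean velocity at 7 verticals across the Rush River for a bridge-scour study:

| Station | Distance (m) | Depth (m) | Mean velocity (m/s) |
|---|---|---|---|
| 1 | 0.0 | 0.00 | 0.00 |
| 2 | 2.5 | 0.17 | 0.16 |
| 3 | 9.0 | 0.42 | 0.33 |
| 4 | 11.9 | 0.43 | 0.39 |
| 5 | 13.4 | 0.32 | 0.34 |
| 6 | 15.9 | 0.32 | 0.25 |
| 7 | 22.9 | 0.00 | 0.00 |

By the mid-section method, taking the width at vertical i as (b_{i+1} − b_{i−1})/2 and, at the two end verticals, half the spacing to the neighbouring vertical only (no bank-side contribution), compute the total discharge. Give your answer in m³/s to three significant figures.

1.74 m³/s

w_2 = (9.0 − 0.0)/2 = 4.5 m; q_2 = 0.16 × 0.17 × 4.5 = 0.1224 m³/s
w_3 = (11.9 − 2.5)/2 = 4.7 m; q_3 = 0.33 × 0.42 × 4.7 = 0.6514 m³/s
w_4 = (13.4 − 9.0)/2 = 2.2 m; q_4 = 0.39 × 0.43 × 2.2 = 0.3689 m³/s
w_5 = (15.9 − 11.9)/2 = 2 m; q_5 = 0.34 × 0.32 × 2 = 0.2176 m³/s
w_6 = (22.9 − 13.4)/2 = 4.75 m; q_6 = 0.25 × 0.32 × 4.75 = 0.3800 m³/s
Stations 1, 7 contribute zero (depth or velocity is 0).
Q = Σ qᵢ = 1.740 m³/s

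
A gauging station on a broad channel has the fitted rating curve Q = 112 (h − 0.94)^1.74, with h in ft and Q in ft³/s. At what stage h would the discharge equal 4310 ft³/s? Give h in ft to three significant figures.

h − h₀ = (Q/C)^(1/b) = (4310/112)^(1/1.74) = 8.148 ft
h = 0.94 + 8.148 = 9.088 ft

9.09 ft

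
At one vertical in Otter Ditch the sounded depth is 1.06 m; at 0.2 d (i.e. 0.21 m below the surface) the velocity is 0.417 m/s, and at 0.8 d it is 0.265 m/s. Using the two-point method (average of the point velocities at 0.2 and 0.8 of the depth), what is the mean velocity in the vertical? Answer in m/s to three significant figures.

v̄ = (0.417 + 0.265) / 2 = 0.3410 m/s

0.341 m/s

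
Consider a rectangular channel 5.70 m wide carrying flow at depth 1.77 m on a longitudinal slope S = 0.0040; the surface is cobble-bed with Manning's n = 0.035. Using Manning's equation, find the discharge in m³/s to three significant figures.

A = b·y = 5.70 × 1.77 = 10.09 m²
P = b + 2y = 5.70 + 2×1.77 = 9.240 m
R = A/P = 10.09/9.240 = 1.092 m
Q = (1/n)·A·R^(2/3)·S^(1/2) = (1/0.035) × 10.09 × 1.092^(2/3) × 0.0040^(1/2) = 19.33 m³/s

19.3 m³/s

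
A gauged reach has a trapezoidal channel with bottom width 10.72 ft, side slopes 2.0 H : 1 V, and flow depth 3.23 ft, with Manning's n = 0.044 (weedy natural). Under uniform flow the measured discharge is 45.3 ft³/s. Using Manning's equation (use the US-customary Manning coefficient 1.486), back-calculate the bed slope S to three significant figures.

0.000204

A = (b + z·y)·y = (10.72 + 2.0×3.23)×3.23 = 55.49 ft²
P = b + 2y√(1+z²) = 10.72 + 2×3.23×√(1+2.0²) = 25.16 ft
R = A/P = 55.49/25.16 = 2.205 ft
S = (Q·n / (1.486·A·R^(2/3)))² = (45.3×0.044 / (1.486×55.49×1.694))² = 0.0002036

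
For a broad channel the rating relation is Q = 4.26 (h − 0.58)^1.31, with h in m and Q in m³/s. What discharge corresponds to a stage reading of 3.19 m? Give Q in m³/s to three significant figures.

Q = 4.26 × (3.19 − 0.58)^1.31 = 4.26 × 2.61^1.31 = 14.97 m³/s

15.0 m³/s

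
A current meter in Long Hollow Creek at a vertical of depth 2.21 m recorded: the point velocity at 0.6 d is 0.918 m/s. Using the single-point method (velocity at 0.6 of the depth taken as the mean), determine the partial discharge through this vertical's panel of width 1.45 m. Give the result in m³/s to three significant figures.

v̄ = v₀.₆ = 0.918 m/s
q = v̄ × d × w = 0.9180 × 2.21 × 1.45 = 2.942 m³/s

2.94 m³/s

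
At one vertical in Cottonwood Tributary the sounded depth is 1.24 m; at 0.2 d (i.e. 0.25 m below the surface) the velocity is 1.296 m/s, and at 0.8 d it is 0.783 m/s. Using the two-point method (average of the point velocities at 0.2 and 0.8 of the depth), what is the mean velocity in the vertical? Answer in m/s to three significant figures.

1.04 m/s

v̄ = (1.296 + 0.783) / 2 = 1.040 m/s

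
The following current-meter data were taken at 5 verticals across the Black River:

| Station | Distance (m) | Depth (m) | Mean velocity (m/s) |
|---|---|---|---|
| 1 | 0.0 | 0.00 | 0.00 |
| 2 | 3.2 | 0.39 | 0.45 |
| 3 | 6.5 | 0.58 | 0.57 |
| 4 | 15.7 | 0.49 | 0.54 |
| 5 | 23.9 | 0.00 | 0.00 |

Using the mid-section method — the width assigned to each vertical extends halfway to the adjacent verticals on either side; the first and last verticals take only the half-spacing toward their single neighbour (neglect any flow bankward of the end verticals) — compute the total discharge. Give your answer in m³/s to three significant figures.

4.94 m³/s

w_2 = (6.5 − 0.0)/2 = 3.25 m; q_2 = 0.45 × 0.39 × 3.25 = 0.5704 m³/s
w_3 = (15.7 − 3.2)/2 = 6.25 m; q_3 = 0.57 × 0.58 × 6.25 = 2.066 m³/s
w_4 = (23.9 − 6.5)/2 = 8.7 m; q_4 = 0.54 × 0.49 × 8.7 = 2.302 m³/s
Stations 1, 5 contribute zero (depth or velocity is 0).
Q = Σ qᵢ = 4.939 m³/s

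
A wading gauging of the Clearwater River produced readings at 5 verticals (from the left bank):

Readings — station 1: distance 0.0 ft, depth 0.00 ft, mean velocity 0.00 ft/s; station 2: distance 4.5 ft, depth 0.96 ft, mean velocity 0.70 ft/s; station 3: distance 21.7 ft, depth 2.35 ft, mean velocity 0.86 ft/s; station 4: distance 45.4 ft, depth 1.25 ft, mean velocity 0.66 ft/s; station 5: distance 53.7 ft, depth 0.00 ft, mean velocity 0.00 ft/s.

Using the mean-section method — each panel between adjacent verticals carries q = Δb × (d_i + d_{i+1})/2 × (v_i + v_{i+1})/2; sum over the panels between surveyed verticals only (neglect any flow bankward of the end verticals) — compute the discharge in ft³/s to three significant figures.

57.1 ft³/s

Panel 1-2: Δb = 4.5 ft, d̄ = (0.00+0.96)/2 = 0.48, v̄ = (0.00+0.70)/2 = 0.35 → q = 4.5×0.48×0.35 = 0.7560 ft³/s
Panel 2-3: Δb = 17.2 ft, d̄ = (0.96+2.35)/2 = 1.655, v̄ = (0.70+0.86)/2 = 0.78 → q = 17.2×1.655×0.78 = 22.20 ft³/s
Panel 3-4: Δb = 23.7 ft, d̄ = (2.35+1.25)/2 = 1.8, v̄ = (0.86+0.66)/2 = 0.76 → q = 23.7×1.8×0.76 = 32.42 ft³/s
Panel 4-5: Δb = 8.3 ft, d̄ = (1.25+0.00)/2 = 0.625, v̄ = (0.66+0.00)/2 = 0.33 → q = 8.3×0.625×0.33 = 1.712 ft³/s
Q = Σ q = 57.09 ft³/s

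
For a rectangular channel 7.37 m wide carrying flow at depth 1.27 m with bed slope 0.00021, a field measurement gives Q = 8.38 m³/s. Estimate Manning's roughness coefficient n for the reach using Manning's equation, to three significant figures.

A = b·y = 7.37 × 1.27 = 9.360 m²
P = b + 2y = 7.37 + 2×1.27 = 9.910 m
R = A/P = 9.360/9.910 = 0.9445 m
n = (1/Q)·A·R^(2/3)·S^(1/2) = (1/8.38) × 9.360 × 0.9626 × 0.01449 = 0.01558

0.0156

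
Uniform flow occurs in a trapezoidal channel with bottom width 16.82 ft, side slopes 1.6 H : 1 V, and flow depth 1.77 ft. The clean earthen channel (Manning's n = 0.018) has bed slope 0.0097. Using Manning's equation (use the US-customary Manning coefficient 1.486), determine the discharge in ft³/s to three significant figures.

367 ft³/s

A = (b + z·y)·y = (16.82 + 1.6×1.77)×1.77 = 34.78 ft²
P = b + 2y√(1+z²) = 16.82 + 2×1.77×√(1+1.6²) = 23.50 ft
R = A/P = 34.78/23.50 = 1.480 ft
Q = (1.486/n)·A·R^(2/3)·S^(1/2) = (1.486/0.018) × 34.78 × 1.480^(2/3) × 0.0097^(1/2) = 367.3 ft³/s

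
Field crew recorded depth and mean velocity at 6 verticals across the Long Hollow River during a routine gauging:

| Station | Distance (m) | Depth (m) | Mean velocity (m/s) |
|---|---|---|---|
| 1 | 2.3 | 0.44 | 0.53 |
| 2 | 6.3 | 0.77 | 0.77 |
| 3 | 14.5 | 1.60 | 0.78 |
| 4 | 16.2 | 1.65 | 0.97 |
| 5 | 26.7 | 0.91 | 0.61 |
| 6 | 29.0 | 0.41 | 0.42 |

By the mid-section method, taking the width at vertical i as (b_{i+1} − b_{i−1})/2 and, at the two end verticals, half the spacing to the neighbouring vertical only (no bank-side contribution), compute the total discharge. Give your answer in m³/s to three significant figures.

23.8 m³/s

w_1 = (6.3 − 2.3)/2 = 2 m; q_1 = 0.53 × 0.44 × 2 = 0.4664 m³/s
w_2 = (14.5 − 2.3)/2 = 6.1 m; q_2 = 0.77 × 0.77 × 6.1 = 3.617 m³/s
w_3 = (16.2 − 6.3)/2 = 4.95 m; q_3 = 0.78 × 1.60 × 4.95 = 6.178 m³/s
w_4 = (26.7 − 14.5)/2 = 6.1 m; q_4 = 0.97 × 1.65 × 6.1 = 9.763 m³/s
w_5 = (29.0 − 16.2)/2 = 6.4 m; q_5 = 0.61 × 0.91 × 6.4 = 3.553 m³/s
w_6 = (29.0 − 26.7)/2 = 1.15 m; q_6 = 0.42 × 0.41 × 1.15 = 0.1980 m³/s
Q = Σ qᵢ = 23.77 m³/s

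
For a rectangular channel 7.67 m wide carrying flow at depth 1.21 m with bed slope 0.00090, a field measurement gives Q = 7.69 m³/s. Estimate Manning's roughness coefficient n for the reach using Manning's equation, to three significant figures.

A = b·y = 7.67 × 1.21 = 9.281 m²
P = b + 2y = 7.67 + 2×1.21 = 10.09 m
R = A/P = 9.281/10.09 = 0.9198 m
n = (1/Q)·A·R^(2/3)·S^(1/2) = (1/7.69) × 9.281 × 0.9458 × 0.03000 = 0.03424

0.0342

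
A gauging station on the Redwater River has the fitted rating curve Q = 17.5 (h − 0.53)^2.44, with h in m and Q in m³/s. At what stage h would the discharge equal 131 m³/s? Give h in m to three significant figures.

2.81 m

h − h₀ = (Q/C)^(1/b) = (131/17.5)^(1/2.44) = 2.282 m
h = 0.53 + 2.282 = 2.812 m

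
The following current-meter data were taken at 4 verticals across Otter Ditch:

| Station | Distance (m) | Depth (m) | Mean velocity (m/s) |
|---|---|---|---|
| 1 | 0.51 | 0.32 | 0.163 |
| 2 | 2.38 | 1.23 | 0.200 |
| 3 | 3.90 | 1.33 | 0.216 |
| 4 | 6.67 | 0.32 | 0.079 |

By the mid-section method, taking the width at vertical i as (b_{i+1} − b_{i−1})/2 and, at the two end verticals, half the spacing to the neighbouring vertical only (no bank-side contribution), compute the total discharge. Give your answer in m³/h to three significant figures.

w_1 = (2.38 − 0.51)/2 = 0.935 m; q_1 = 0.163 × 0.32 × 0.935 = 0.04877 m³/s
w_2 = (3.90 − 0.51)/2 = 1.695 m; q_2 = 0.200 × 1.23 × 1.695 = 0.4170 m³/s
w_3 = (6.67 − 2.38)/2 = 2.145 m; q_3 = 0.216 × 1.33 × 2.145 = 0.6162 m³/s
w_4 = (6.67 − 3.90)/2 = 1.385 m; q_4 = 0.079 × 0.32 × 1.385 = 0.03501 m³/s
Q = Σ qᵢ = 1.117 m³/s
= 1.117 × 3600 = 4021 m³/h

4020 m³/h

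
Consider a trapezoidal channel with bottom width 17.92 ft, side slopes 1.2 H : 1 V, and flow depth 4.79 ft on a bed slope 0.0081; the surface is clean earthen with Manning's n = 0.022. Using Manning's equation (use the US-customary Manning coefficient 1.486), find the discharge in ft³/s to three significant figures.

1570 ft³/s

A = (b + z·y)·y = (17.92 + 1.2×4.79)×4.79 = 113.4 ft²
P = b + 2y√(1+z²) = 17.92 + 2×4.79×√(1+1.2²) = 32.88 ft
R = A/P = 113.4/32.88 = 3.448 ft
Q = (1.486/n)·A·R^(2/3)·S^(1/2) = (1.486/0.022) × 113.4 × 3.448^(2/3) × 0.0081^(1/2) = 1573 ft³/s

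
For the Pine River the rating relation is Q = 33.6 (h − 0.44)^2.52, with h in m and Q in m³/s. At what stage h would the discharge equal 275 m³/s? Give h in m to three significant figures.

2.74 m

h − h₀ = (Q/C)^(1/b) = (275/33.6)^(1/2.52) = 2.303 m
h = 0.44 + 2.303 = 2.743 m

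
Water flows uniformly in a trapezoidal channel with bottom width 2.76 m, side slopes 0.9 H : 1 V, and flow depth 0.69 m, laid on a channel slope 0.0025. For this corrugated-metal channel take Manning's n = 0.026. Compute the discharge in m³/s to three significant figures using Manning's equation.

2.85 m³/s

A = (b + z·y)·y = (2.76 + 0.9×0.69)×0.69 = 2.333 m²
P = b + 2y√(1+z²) = 2.76 + 2×0.69×√(1+0.9²) = 4.617 m
R = A/P = 2.333/4.617 = 0.5053 m
Q = (1/n)·A·R^(2/3)·S^(1/2) = (1/0.026) × 2.333 × 0.5053^(2/3) × 0.0025^(1/2) = 2.846 m³/s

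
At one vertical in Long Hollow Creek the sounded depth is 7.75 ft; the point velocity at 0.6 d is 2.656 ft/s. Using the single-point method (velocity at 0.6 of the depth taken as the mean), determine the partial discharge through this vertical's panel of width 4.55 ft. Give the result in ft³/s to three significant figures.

v̄ = v₀.₆ = 2.656 ft/s
q = v̄ × d × w = 2.656 × 7.75 × 4.55 = 93.66 ft³/s

93.7 ft³/s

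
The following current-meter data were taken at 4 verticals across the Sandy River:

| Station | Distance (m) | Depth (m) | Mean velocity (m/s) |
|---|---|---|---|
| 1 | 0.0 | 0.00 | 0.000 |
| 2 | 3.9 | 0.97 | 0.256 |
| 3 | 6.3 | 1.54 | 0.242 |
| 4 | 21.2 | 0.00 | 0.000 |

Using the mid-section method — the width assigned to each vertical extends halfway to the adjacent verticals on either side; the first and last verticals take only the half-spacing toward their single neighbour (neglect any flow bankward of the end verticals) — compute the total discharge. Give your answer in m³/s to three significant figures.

4.01 m³/s

w_2 = (6.3 − 0.0)/2 = 3.15 m; q_2 = 0.256 × 0.97 × 3.15 = 0.7822 m³/s
w_3 = (21.2 − 3.9)/2 = 8.65 m; q_3 = 0.242 × 1.54 × 8.65 = 3.224 m³/s
Stations 1, 4 contribute zero (depth or velocity is 0).
Q = Σ qᵢ = 4.006 m³/s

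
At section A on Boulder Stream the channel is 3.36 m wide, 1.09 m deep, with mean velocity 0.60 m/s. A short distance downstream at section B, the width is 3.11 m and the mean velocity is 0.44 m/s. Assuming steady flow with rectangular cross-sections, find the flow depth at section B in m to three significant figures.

Q = A₁V₁ = (3.36×1.09) × 0.60 = 2.197 m³/s
d₂ = Q/(b₂ V₂) = 2.197/(3.11×0.44) = 1.606 m

1.61 m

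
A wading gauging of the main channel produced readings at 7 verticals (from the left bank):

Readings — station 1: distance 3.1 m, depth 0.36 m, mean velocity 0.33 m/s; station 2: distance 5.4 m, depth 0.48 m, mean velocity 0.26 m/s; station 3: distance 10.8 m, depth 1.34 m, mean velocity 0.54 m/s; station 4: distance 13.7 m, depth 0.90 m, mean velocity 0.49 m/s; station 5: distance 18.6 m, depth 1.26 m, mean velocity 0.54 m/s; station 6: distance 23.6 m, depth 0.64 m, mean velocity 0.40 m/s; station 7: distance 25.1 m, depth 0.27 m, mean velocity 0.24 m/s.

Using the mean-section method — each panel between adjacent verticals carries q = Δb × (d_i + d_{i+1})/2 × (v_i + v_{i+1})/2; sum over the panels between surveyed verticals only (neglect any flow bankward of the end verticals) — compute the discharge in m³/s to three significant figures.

Panel 1-2: Δb = 2.3 m, d̄ = (0.36+0.48)/2 = 0.42, v̄ = (0.33+0.26)/2 = 0.295 → q = 2.3×0.42×0.295 = 0.2850 m³/s
Panel 2-3: Δb = 5.4 m, d̄ = (0.48+1.34)/2 = 0.91, v̄ = (0.26+0.54)/2 = 0.4 → q = 5.4×0.91×0.4 = 1.966 m³/s
Panel 3-4: Δb = 2.9 m, d̄ = (1.34+0.90)/2 = 1.12, v̄ = (0.54+0.49)/2 = 0.515 → q = 2.9×1.12×0.515 = 1.673 m³/s
Panel 4-5: Δb = 4.9 m, d̄ = (0.90+1.26)/2 = 1.08, v̄ = (0.49+0.54)/2 = 0.515 → q = 4.9×1.08×0.515 = 2.725 m³/s
Panel 5-6: Δb = 5 m, d̄ = (1.26+0.64)/2 = 0.95, v̄ = (0.54+0.40)/2 = 0.47 → q = 5×0.95×0.47 = 2.233 m³/s
Panel 6-7: Δb = 1.5 m, d̄ = (0.64+0.27)/2 = 0.455, v̄ = (0.40+0.24)/2 = 0.32 → q = 1.5×0.455×0.32 = 0.2184 m³/s
Q = Σ q = 9.100 m³/s

9.10 m³/s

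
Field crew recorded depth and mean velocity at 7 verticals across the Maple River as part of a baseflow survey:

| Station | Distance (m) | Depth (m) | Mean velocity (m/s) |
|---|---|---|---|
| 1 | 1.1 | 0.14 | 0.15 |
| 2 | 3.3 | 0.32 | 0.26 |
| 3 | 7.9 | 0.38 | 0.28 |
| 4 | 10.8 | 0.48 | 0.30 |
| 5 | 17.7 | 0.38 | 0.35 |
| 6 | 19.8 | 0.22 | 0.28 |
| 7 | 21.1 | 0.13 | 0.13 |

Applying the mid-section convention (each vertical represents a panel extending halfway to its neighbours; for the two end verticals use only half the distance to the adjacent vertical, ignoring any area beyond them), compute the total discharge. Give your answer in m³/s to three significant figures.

w_1 = (3.3 − 1.1)/2 = 1.1 m; q_1 = 0.15 × 0.14 × 1.1 = 0.02310 m³/s
w_2 = (7.9 − 1.1)/2 = 3.4 m; q_2 = 0.26 × 0.32 × 3.4 = 0.2829 m³/s
w_3 = (10.8 − 3.3)/2 = 3.75 m; q_3 = 0.28 × 0.38 × 3.75 = 0.3990 m³/s
w_4 = (17.7 − 7.9)/2 = 4.9 m; q_4 = 0.30 × 0.48 × 4.9 = 0.7056 m³/s
w_5 = (19.8 − 10.8)/2 = 4.5 m; q_5 = 0.35 × 0.38 × 4.5 = 0.5985 m³/s
w_6 = (21.1 − 17.7)/2 = 1.7 m; q_6 = 0.28 × 0.22 × 1.7 = 0.1047 m³/s
w_7 = (21.1 − 19.8)/2 = 0.65 m; q_7 = 0.13 × 0.13 × 0.65 = 0.01099 m³/s
Q = Σ qᵢ = 2.125 m³/s

2.12 m³/s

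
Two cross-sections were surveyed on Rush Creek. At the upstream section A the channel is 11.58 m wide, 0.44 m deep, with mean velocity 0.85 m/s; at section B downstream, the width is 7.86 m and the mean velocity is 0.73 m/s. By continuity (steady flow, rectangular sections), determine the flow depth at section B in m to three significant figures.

0.755 m

Q = A₁V₁ = (11.58×0.44) × 0.85 = 4.331 m³/s
d₂ = Q/(b₂ V₂) = 4.331/(7.86×0.73) = 0.7548 m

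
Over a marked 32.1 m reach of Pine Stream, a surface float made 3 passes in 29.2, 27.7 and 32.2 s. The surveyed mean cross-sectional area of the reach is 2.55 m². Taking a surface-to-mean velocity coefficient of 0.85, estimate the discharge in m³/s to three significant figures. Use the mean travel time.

t̄ = (29.2 + 27.7 + 32.2) / 3 = 29.7 s
v_surface = L / t̄ = 32.1 / 29.7 = 1.081 m/s
v_mean = 0.85 × 1.081 = 0.9187 m/s
Q = A × v_mean = 2.55 × 0.9187 = 2.343 m³/s

2.34 m³/s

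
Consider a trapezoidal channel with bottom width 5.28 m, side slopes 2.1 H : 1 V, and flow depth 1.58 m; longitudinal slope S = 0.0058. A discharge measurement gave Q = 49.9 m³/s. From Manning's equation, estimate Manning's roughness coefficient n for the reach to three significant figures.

A = (b + z·y)·y = (5.28 + 2.1×1.58)×1.58 = 13.58 m²
P = b + 2y√(1+z²) = 5.28 + 2×1.58×√(1+2.1²) = 12.63 m
R = A/P = 13.58/12.63 = 1.076 m
n = (1/Q)·A·R^(2/3)·S^(1/2) = (1/49.9) × 13.58 × 1.050 × 0.07616 = 0.02177

0.0218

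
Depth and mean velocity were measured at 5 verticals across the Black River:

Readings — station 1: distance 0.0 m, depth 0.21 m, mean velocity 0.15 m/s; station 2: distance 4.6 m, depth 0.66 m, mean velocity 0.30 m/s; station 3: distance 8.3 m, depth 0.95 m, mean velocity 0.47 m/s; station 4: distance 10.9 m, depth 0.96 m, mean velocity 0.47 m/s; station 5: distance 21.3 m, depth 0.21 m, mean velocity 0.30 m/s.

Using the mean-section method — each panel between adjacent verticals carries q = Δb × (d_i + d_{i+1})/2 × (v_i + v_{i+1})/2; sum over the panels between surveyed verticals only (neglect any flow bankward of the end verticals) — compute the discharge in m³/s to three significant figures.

5.11 m³/s

Panel 1-2: Δb = 4.6 m, d̄ = (0.21+0.66)/2 = 0.435, v̄ = (0.15+0.30)/2 = 0.225 → q = 4.6×0.435×0.225 = 0.4502 m³/s
Panel 2-3: Δb = 3.7 m, d̄ = (0.66+0.95)/2 = 0.805, v̄ = (0.30+0.47)/2 = 0.385 → q = 3.7×0.805×0.385 = 1.147 m³/s
Panel 3-4: Δb = 2.6 m, d̄ = (0.95+0.96)/2 = 0.955, v̄ = (0.47+0.47)/2 = 0.47 → q = 2.6×0.955×0.47 = 1.167 m³/s
Panel 4-5: Δb = 10.4 m, d̄ = (0.96+0.21)/2 = 0.585, v̄ = (0.47+0.30)/2 = 0.385 → q = 10.4×0.585×0.385 = 2.342 m³/s
Q = Σ q = 5.106 m³/s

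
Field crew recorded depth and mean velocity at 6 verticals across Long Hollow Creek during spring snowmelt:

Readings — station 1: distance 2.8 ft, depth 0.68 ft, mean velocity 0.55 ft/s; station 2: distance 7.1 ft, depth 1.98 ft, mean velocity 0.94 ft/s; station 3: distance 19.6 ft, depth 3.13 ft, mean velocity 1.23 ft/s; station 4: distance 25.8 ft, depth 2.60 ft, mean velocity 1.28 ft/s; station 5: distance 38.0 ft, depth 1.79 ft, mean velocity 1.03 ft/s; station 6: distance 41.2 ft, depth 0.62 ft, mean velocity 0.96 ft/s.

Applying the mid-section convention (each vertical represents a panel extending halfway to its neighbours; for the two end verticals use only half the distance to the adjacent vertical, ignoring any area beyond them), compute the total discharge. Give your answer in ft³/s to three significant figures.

w_1 = (7.1 − 2.8)/2 = 2.15 ft; q_1 = 0.55 × 0.68 × 2.15 = 0.8041 ft³/s
w_2 = (19.6 − 2.8)/2 = 8.4 ft; q_2 = 0.94 × 1.98 × 8.4 = 15.63 ft³/s
w_3 = (25.8 − 7.1)/2 = 9.35 ft; q_3 = 1.23 × 3.13 × 9.35 = 36.00 ft³/s
w_4 = (38.0 − 19.6)/2 = 9.2 ft; q_4 = 1.28 × 2.60 × 9.2 = 30.62 ft³/s
w_5 = (41.2 − 25.8)/2 = 7.7 ft; q_5 = 1.03 × 1.79 × 7.7 = 14.20 ft³/s
w_6 = (41.2 − 38.0)/2 = 1.6 ft; q_6 = 0.96 × 0.62 × 1.6 = 0.9523 ft³/s
Q = Σ qᵢ = 98.20 ft³/s

98.2 ft³/s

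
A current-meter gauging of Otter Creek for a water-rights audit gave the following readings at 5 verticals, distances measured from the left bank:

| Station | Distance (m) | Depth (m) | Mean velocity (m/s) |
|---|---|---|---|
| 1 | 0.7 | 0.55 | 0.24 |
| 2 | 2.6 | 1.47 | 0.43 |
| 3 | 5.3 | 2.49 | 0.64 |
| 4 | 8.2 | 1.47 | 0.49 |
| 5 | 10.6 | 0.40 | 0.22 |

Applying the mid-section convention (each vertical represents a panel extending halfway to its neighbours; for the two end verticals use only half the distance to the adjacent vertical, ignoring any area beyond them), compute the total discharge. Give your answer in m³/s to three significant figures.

8.06 m³/s

w_1 = (2.6 − 0.7)/2 = 0.95 m; q_1 = 0.24 × 0.55 × 0.95 = 0.1254 m³/s
w_2 = (5.3 − 0.7)/2 = 2.3 m; q_2 = 0.43 × 1.47 × 2.3 = 1.454 m³/s
w_3 = (8.2 − 2.6)/2 = 2.8 m; q_3 = 0.64 × 2.49 × 2.8 = 4.462 m³/s
w_4 = (10.6 − 5.3)/2 = 2.65 m; q_4 = 0.49 × 1.47 × 2.65 = 1.909 m³/s
w_5 = (10.6 − 8.2)/2 = 1.2 m; q_5 = 0.22 × 0.40 × 1.2 = 0.1056 m³/s
Q = Σ qᵢ = 8.056 m³/s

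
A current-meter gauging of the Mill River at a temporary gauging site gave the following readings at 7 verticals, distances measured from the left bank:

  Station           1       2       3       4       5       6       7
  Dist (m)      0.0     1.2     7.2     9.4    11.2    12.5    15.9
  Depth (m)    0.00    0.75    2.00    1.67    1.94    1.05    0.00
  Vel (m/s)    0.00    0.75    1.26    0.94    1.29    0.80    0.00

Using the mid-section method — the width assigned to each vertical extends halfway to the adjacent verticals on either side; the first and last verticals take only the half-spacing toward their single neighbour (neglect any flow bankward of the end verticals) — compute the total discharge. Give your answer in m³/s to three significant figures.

21.3 m³/s

w_2 = (7.2 − 0.0)/2 = 3.6 m; q_2 = 0.75 × 0.75 × 3.6 = 2.025 m³/s
w_3 = (9.4 − 1.2)/2 = 4.1 m; q_3 = 1.26 × 2.00 × 4.1 = 10.33 m³/s
w_4 = (11.2 − 7.2)/2 = 2 m; q_4 = 0.94 × 1.67 × 2 = 3.140 m³/s
w_5 = (12.5 − 9.4)/2 = 1.55 m; q_5 = 1.29 × 1.94 × 1.55 = 3.879 m³/s
w_6 = (15.9 − 11.2)/2 = 2.35 m; q_6 = 0.80 × 1.05 × 2.35 = 1.974 m³/s
Stations 1, 7 contribute zero (depth or velocity is 0).
Q = Σ qᵢ = 21.35 m³/s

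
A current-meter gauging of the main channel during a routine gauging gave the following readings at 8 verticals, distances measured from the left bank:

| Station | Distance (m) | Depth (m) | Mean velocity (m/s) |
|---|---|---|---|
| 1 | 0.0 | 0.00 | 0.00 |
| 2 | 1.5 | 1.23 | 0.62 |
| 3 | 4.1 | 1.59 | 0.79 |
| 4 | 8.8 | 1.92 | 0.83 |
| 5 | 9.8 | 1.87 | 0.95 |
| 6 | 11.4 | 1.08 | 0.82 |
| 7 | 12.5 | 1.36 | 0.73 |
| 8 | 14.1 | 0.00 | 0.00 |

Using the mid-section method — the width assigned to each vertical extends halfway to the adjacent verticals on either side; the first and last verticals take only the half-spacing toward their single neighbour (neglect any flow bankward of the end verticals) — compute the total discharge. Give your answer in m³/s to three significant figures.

w_2 = (4.1 − 0.0)/2 = 2.05 m; q_2 = 0.62 × 1.23 × 2.05 = 1.563 m³/s
w_3 = (8.8 − 1.5)/2 = 3.65 m; q_3 = 0.79 × 1.59 × 3.65 = 4.585 m³/s
w_4 = (9.8 − 4.1)/2 = 2.85 m; q_4 = 0.83 × 1.92 × 2.85 = 4.542 m³/s
w_5 = (11.4 − 8.8)/2 = 1.3 m; q_5 = 0.95 × 1.87 × 1.3 = 2.309 m³/s
w_6 = (12.5 − 9.8)/2 = 1.35 m; q_6 = 0.82 × 1.08 × 1.35 = 1.196 m³/s
w_7 = (14.1 − 11.4)/2 = 1.35 m; q_7 = 0.73 × 1.36 × 1.35 = 1.340 m³/s
Stations 1, 8 contribute zero (depth or velocity is 0).
Q = Σ qᵢ = 15.54 m³/s

15.5 m³/s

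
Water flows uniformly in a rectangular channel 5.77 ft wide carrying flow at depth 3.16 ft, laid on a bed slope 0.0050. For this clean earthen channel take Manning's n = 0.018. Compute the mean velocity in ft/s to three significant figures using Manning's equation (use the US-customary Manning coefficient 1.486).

A = b·y = 5.77 × 3.16 = 18.23 ft²
P = b + 2y = 5.77 + 2×3.16 = 12.09 ft
R = A/P = 18.23/12.09 = 1.508 ft
Q = (1.486/n)·A·R^(2/3)·S^(1/2) = (1.486/0.018) × 18.23 × 1.508^(2/3) × 0.0050^(1/2) = 140.0 ft³/s
V = Q/A = 140.0/18.23 = 7.677 ft/s

7.68 ft/s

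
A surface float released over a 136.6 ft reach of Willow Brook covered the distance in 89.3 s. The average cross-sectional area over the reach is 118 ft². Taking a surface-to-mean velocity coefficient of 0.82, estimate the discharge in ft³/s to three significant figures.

148 ft³/s

v_surface = L / t̄ = 136.6 / 89.3 = 1.530 ft/s
v_mean = 0.82 × 1.530 = 1.254 ft/s
Q = A × v_mean = 118 × 1.254 = 148.0 ft³/s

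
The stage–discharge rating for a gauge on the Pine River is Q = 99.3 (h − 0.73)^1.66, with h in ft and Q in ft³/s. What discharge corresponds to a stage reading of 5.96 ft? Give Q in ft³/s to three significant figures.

1550 ft³/s

Q = 99.3 × (5.96 − 0.73)^1.66 = 99.3 × 5.23^1.66 = 1548 ft³/s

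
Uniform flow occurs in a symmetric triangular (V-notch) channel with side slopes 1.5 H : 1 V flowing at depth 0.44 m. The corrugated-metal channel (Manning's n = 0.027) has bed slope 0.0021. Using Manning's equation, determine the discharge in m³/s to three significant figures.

A = z·y² = 1.5×0.44² = 0.2904 m²
P = 2y√(1+z²) = 2×0.44×√(1+1.5²) = 1.586 m
R = A/P = 0.2904/1.586 = 0.1831 m
Q = (1/n)·A·R^(2/3)·S^(1/2) = (1/0.027) × 0.2904 × 0.1831^(2/3) × 0.0021^(1/2) = 0.1589 m³/s

0.159 m³/s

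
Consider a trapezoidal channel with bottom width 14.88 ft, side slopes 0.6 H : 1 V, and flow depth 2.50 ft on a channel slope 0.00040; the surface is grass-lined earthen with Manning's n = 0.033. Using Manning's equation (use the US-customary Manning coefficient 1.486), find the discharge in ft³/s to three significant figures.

A = (b + z·y)·y = (14.88 + 0.6×2.50)×2.50 = 40.95 ft²
P = b + 2y√(1+z²) = 14.88 + 2×2.50×√(1+0.6²) = 20.71 ft
R = A/P = 40.95/20.71 = 1.977 ft
Q = (1.486/n)·A·R^(2/3)·S^(1/2) = (1.486/0.033) × 40.95 × 1.977^(2/3) × 0.00040^(1/2) = 58.10 ft³/s

58.1 ft³/s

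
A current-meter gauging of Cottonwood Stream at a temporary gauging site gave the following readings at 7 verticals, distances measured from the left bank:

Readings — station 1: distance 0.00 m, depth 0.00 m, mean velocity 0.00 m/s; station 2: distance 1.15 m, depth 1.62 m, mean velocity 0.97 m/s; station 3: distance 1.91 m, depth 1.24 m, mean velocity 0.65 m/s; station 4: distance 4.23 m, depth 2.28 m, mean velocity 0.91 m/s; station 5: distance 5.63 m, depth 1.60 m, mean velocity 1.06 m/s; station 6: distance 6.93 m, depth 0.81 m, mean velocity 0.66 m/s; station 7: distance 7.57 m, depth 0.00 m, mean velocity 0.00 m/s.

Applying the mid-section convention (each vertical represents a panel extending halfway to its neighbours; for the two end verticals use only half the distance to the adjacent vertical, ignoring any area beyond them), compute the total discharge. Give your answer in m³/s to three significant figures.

9.41 m³/s

w_2 = (1.91 − 0.00)/2 = 0.955 m; q_2 = 0.97 × 1.62 × 0.955 = 1.501 m³/s
w_3 = (4.23 − 1.15)/2 = 1.54 m; q_3 = 0.65 × 1.24 × 1.54 = 1.241 m³/s
w_4 = (5.63 − 1.91)/2 = 1.86 m; q_4 = 0.91 × 2.28 × 1.86 = 3.859 m³/s
w_5 = (6.93 − 4.23)/2 = 1.35 m; q_5 = 1.06 × 1.60 × 1.35 = 2.290 m³/s
w_6 = (7.57 − 5.63)/2 = 0.97 m; q_6 = 0.66 × 0.81 × 0.97 = 0.5186 m³/s
Stations 1, 7 contribute zero (depth or velocity is 0).
Q = Σ qᵢ = 9.409 m³/s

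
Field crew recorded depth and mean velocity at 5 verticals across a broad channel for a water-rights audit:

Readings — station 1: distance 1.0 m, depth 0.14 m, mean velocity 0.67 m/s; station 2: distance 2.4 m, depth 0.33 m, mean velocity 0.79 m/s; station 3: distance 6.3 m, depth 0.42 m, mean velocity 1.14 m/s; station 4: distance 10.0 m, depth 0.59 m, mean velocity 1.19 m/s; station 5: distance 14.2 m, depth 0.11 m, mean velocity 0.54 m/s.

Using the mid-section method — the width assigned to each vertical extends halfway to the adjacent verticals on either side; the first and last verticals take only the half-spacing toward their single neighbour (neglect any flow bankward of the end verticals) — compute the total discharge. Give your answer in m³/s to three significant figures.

w_1 = (2.4 − 1.0)/2 = 0.7 m; q_1 = 0.67 × 0.14 × 0.7 = 0.06566 m³/s
w_2 = (6.3 − 1.0)/2 = 2.65 m; q_2 = 0.79 × 0.33 × 2.65 = 0.6909 m³/s
w_3 = (10.0 − 2.4)/2 = 3.8 m; q_3 = 1.14 × 0.42 × 3.8 = 1.819 m³/s
w_4 = (14.2 − 6.3)/2 = 3.95 m; q_4 = 1.19 × 0.59 × 3.95 = 2.773 m³/s
w_5 = (14.2 − 10.0)/2 = 2.1 m; q_5 = 0.54 × 0.11 × 2.1 = 0.1247 m³/s
Q = Σ qᵢ = 5.474 m³/s

5.47 m³/s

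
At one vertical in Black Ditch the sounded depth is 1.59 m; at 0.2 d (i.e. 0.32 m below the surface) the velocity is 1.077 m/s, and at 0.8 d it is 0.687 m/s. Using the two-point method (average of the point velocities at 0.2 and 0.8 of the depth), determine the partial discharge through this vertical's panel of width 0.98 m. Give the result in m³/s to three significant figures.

v̄ = (1.077 + 0.687) / 2 = 0.8820 m/s
q = v̄ × d × w = 0.8820 × 1.59 × 0.98 = 1.374 m³/s

1.37 m³/s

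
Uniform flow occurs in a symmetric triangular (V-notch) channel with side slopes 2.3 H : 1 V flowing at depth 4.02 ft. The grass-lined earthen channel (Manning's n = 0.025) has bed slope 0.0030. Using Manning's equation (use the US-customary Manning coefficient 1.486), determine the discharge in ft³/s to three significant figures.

182 ft³/s

A = z·y² = 2.3×4.02² = 37.17 ft²
P = 2y√(1+z²) = 2×4.02×√(1+2.3²) = 20.16 ft
R = A/P = 37.17/20.16 = 1.843 ft
Q = (1.486/n)·A·R^(2/3)·S^(1/2) = (1.486/0.025) × 37.17 × 1.843^(2/3) × 0.0030^(1/2) = 181.9 ft³/s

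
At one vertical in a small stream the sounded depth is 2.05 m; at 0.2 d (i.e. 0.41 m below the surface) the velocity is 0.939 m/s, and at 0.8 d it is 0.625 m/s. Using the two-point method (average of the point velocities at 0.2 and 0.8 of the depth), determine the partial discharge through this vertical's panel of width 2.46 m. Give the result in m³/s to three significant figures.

3.94 m³/s

v̄ = (0.939 + 0.625) / 2 = 0.7820 m/s
q = v̄ × d × w = 0.7820 × 2.05 × 2.46 = 3.944 m³/s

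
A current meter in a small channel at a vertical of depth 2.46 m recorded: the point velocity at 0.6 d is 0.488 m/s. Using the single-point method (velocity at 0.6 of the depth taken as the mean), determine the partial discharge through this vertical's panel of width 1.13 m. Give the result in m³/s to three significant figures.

v̄ = v₀.₆ = 0.488 m/s
q = v̄ × d × w = 0.4880 × 2.46 × 1.13 = 1.357 m³/s

1.36 m³/s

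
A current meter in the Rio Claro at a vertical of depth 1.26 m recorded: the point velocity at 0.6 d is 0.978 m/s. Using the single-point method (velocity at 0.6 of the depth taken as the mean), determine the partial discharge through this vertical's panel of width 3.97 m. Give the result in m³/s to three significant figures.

4.89 m³/s

v̄ = v₀.₆ = 0.978 m/s
q = v̄ × d × w = 0.9780 × 1.26 × 3.97 = 4.892 m³/s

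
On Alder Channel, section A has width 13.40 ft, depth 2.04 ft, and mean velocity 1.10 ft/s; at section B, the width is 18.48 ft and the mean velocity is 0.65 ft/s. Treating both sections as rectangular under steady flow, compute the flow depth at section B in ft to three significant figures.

2.50 ft

Q = A₁V₁ = (13.40×2.04) × 1.10 = 30.07 ft³/s
d₂ = Q/(b₂ V₂) = 30.07/(18.48×0.65) = 2.503 ft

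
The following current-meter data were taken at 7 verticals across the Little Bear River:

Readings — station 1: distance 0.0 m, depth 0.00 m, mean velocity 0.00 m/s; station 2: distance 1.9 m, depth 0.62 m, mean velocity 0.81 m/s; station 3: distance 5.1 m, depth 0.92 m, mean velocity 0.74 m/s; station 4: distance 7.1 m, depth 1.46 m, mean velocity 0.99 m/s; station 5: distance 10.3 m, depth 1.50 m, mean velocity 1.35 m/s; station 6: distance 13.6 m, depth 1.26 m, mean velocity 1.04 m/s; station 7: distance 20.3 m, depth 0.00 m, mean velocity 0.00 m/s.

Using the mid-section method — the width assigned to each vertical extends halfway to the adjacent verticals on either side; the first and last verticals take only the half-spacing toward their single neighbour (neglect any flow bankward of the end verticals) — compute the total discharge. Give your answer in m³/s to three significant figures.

19.9 m³/s

w_2 = (5.1 − 0.0)/2 = 2.55 m; q_2 = 0.81 × 0.62 × 2.55 = 1.281 m³/s
w_3 = (7.1 − 1.9)/2 = 2.6 m; q_3 = 0.74 × 0.92 × 2.6 = 1.770 m³/s
w_4 = (10.3 − 5.1)/2 = 2.6 m; q_4 = 0.99 × 1.46 × 2.6 = 3.758 m³/s
w_5 = (13.6 − 7.1)/2 = 3.25 m; q_5 = 1.35 × 1.50 × 3.25 = 6.581 m³/s
w_6 = (20.3 − 10.3)/2 = 5 m; q_6 = 1.04 × 1.26 × 5 = 6.552 m³/s
Stations 1, 7 contribute zero (depth or velocity is 0).
Q = Σ qᵢ = 19.94 m³/s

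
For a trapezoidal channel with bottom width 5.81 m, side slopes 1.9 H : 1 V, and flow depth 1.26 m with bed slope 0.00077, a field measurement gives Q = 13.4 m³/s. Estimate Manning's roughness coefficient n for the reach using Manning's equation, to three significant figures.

A = (b + z·y)·y = (5.81 + 1.9×1.26)×1.26 = 10.34 m²
P = b + 2y√(1+z²) = 5.81 + 2×1.26×√(1+1.9²) = 11.22 m
R = A/P = 10.34/11.22 = 0.9212 m
n = (1/Q)·A·R^(2/3)·S^(1/2) = (1/13.4) × 10.34 × 0.9468 × 0.02775 = 0.02027

0.0203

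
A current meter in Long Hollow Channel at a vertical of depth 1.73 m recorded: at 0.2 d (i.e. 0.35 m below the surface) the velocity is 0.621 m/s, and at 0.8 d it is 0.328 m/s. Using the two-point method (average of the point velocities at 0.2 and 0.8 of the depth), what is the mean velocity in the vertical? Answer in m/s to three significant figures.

0.475 m/s

v̄ = (0.621 + 0.328) / 2 = 0.4745 m/s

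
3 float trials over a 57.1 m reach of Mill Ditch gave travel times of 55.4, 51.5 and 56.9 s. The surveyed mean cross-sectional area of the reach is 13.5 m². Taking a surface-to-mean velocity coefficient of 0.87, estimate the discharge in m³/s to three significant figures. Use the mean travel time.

t̄ = (55.4 + 51.5 + 56.9) / 3 = 54.6 s
v_surface = L / t̄ = 57.1 / 54.6 = 1.046 m/s
v_mean = 0.87 × 1.046 = 0.9098 m/s
Q = A × v_mean = 13.5 × 0.9098 = 12.28 m³/s

12.3 m³/s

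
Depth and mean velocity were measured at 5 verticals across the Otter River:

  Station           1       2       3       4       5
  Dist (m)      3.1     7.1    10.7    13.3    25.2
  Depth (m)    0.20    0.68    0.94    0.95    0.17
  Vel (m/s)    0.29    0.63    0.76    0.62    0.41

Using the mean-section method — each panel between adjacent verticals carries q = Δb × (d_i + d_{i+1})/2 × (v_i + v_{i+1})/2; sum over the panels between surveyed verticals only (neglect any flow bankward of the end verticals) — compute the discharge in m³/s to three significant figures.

7.96 m³/s

Panel 1-2: Δb = 4 m, d̄ = (0.20+0.68)/2 = 0.44, v̄ = (0.29+0.63)/2 = 0.46 → q = 4×0.44×0.46 = 0.8096 m³/s
Panel 2-3: Δb = 3.6 m, d̄ = (0.68+0.94)/2 = 0.81, v̄ = (0.63+0.76)/2 = 0.695 → q = 3.6×0.81×0.695 = 2.027 m³/s
Panel 3-4: Δb = 2.6 m, d̄ = (0.94+0.95)/2 = 0.945, v̄ = (0.76+0.62)/2 = 0.69 → q = 2.6×0.945×0.69 = 1.695 m³/s
Panel 4-5: Δb = 11.9 m, d̄ = (0.95+0.17)/2 = 0.56, v̄ = (0.62+0.41)/2 = 0.515 → q = 11.9×0.56×0.515 = 3.432 m³/s
Q = Σ q = 7.964 m³/s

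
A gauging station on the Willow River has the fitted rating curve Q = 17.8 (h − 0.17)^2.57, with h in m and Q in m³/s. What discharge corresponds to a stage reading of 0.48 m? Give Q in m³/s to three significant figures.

Q = 17.8 × (0.48 − 0.17)^2.57 = 17.8 × 0.31^2.57 = 0.8774 m³/s

0.877 m³/s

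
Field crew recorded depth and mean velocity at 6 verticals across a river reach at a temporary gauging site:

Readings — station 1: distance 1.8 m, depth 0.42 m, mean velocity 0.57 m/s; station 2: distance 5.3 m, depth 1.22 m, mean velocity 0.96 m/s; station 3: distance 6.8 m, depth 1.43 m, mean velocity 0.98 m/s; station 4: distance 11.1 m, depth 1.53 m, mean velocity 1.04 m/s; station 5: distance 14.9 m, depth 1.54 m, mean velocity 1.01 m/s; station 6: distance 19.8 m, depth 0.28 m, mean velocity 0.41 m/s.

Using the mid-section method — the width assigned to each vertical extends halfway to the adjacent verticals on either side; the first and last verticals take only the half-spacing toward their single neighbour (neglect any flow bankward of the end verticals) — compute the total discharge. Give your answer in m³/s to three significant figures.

20.9 m³/s

w_1 = (5.3 − 1.8)/2 = 1.75 m; q_1 = 0.57 × 0.42 × 1.75 = 0.4190 m³/s
w_2 = (6.8 − 1.8)/2 = 2.5 m; q_2 = 0.96 × 1.22 × 2.5 = 2.928 m³/s
w_3 = (11.1 − 5.3)/2 = 2.9 m; q_3 = 0.98 × 1.43 × 2.9 = 4.064 m³/s
w_4 = (14.9 − 6.8)/2 = 4.05 m; q_4 = 1.04 × 1.53 × 4.05 = 6.444 m³/s
w_5 = (19.8 − 11.1)/2 = 4.35 m; q_5 = 1.01 × 1.54 × 4.35 = 6.766 m³/s
w_6 = (19.8 − 14.9)/2 = 2.45 m; q_6 = 0.41 × 0.28 × 2.45 = 0.2813 m³/s
Q = Σ qᵢ = 20.90 m³/s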